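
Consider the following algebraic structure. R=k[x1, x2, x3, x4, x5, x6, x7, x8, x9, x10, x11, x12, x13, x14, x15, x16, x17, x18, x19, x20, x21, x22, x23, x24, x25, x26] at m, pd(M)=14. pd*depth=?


pd+depth=26
depth=26-14=12
pd*depth=14*12=168


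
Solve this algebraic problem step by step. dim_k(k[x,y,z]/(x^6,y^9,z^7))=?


Basis: x^iy^jz^k, i<6,j<9,k<7
6*9*7=378


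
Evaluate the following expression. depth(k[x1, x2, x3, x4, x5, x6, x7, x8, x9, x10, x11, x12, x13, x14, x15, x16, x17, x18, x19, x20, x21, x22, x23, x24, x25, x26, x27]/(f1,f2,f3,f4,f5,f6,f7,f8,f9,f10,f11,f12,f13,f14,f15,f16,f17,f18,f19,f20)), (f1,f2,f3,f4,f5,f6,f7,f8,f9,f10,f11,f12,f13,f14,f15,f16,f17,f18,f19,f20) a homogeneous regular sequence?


depth(R)=27
depth(R/I)=27-20=7


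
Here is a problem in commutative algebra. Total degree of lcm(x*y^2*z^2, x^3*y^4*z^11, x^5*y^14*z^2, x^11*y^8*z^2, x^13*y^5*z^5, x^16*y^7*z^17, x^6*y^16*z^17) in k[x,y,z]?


lcm = componentwise max:
x: max(1,3,5,11,13,16,6)=16
y: max(2,4,14,8,5,7,16)=16
z: max(2,11,2,2,5,17,17)=17
Total=16+16+17=49


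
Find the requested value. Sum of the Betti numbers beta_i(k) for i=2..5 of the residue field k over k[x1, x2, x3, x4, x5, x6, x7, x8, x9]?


Koszul resolution: beta_i(k)=C(n,i), n=9
C(9,2)=36, C(9,3)=84, C(9,4)=126, C(9,5)=126
Sum=372


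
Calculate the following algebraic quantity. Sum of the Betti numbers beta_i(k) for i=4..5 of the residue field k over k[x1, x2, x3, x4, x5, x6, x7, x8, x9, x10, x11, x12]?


Koszul resolution: beta_i(k)=C(n,i), n=12
C(12,4)=495, C(12,5)=792
Sum=1287


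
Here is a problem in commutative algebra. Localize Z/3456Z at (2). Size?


2-primary part: 3456=2^7*27
Size=2^7=128


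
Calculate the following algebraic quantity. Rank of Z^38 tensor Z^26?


rank(M(x)N) = rank(M)*rank(N)
38*26 = 988


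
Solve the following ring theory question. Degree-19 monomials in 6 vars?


C(d+n-1,n-1)=C(24,5)=42504


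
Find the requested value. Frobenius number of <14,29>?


gcd(14,29)=1 => F=ab-a-b=14*29-14-29=406-43=363


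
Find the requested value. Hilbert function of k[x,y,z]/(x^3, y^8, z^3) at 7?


Need i<3, j<8, k<3 with i+j+k=7.
For each i, j ranges over max(0,7-i-2)..min(7,7-i):
  i=0: j in [5,7] -> 3
  i=1: j in [4,6] -> 3
  i=2: j in [3,5] -> 3
H(7) = 3+3+3 = 9


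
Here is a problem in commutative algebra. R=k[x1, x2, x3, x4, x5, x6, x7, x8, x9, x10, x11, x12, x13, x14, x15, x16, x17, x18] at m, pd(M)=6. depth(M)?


pd+depth=depth(R)=18
depth=18-6=12


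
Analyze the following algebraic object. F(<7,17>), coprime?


gcd(7,17)=1 => F=ab-a-b=7*17-7-17=119-24=95


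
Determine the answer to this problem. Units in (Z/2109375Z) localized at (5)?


Local ring = Z/78125Z.
phi(78125) = 5^6*(5-1) = 62500


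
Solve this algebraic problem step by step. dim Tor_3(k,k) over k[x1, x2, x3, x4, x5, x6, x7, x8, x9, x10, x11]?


Koszul: C(n,i)=C(11,3)=165


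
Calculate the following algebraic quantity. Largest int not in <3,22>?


gcd(3,22)=1 => F=ab-a-b=3*22-3-22=66-25=41


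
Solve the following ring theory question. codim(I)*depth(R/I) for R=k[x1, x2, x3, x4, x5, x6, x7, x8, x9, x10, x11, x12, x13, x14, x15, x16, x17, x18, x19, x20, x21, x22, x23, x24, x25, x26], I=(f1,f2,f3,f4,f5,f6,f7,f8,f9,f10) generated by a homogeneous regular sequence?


codim=10, depth=dim(R/I)=26-10=16
Product=10*16=160


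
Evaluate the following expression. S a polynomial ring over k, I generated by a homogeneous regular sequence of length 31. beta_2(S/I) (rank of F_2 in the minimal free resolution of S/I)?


Regular sequence => Koszul complex is the minimal free resolution.
Syz_1 minimally generated by Koszul relations f_i*e_j - f_j*e_i (i<j): mu(Syz_1) = beta_2 = C(m,2) = m(m-1)/2
m=31
31*30/2 = 465


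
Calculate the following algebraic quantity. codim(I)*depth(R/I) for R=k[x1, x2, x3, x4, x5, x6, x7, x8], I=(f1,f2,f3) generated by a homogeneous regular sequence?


codim=3, depth=dim(R/I)=8-3=5
Product=3*5=15


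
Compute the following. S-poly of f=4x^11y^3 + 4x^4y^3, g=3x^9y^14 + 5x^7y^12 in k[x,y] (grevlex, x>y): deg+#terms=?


LT(f)=4x^11y^3, LT(g)=3x^9y^14
lcm(LM)=x^11y^14
S(f,g) (scaled by 12 to clear denominators) = 3y^11*f - 4x^2*g = -20x^9y^12 + 12x^4y^14
2 terms, deg 21.
21+2=23


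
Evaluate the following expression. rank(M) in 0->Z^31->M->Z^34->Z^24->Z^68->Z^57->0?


Alt sum=0:
(-1)^0*31 + (-1)^1*? + (-1)^2*34 + (-1)^3*24 + (-1)^4*68 + (-1)^5*57=0
rank(M)=52


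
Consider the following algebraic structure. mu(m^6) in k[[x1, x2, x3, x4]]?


C(n+d-1,d)=C(9,6)=84


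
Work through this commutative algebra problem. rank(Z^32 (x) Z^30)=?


rank(M(x)N) = rank(M)*rank(N)
32*30 = 960


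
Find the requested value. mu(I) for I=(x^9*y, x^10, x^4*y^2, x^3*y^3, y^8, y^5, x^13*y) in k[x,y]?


Remove redundant (divisible by others).
y^8 redundant.
x^13*y redundant.
Min: x^10, x^9*y, x^4*y^2, x^3*y^3, y^5
Count=5


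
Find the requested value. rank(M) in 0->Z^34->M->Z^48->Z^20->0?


Alt sum=0:
(-1)^0*34 + (-1)^1*? + (-1)^2*48 + (-1)^3*20=0
rank(M)=62


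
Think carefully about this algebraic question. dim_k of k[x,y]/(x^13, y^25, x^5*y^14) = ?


k[x,y]/I, I = (x^13, y^25, x^5*y^14)
Rect: 13x25=325. Corner: (13-5)x(25-14)=88.
dim = 325-88 = 237


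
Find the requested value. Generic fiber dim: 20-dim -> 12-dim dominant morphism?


dim(fiber)=dim(X)-dim(Y)=20-12=8


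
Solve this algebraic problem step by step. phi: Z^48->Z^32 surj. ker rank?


rank(ker) = 48-32 = 16


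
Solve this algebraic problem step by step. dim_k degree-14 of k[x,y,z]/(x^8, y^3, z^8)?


Need i<8, j<3, k<8 with i+j+k=14.
For each i, j ranges over max(0,14-i-7)..min(2,14-i):
  i=0: j in [7,2] -> 0
  i=1: j in [6,2] -> 0
  i=2: j in [5,2] -> 0
  i=3: j in [4,2] -> 0
  i=4: j in [3,2] -> 0
  i=5: j in [2,2] -> 1
  i=6: j in [1,2] -> 2
  i=7: j in [0,2] -> 3
H(14) = 0+0+0+0+0+1+2+3 = 6


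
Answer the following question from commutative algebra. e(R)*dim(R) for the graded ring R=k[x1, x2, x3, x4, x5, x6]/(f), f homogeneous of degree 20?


e(R)=deg(f)=20, dim(R)=6-1=5
e*dim=20*5=100


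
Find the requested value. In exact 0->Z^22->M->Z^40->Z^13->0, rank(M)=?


Alt sum=0:
(-1)^0*22 + (-1)^1*? + (-1)^2*40 + (-1)^3*13=0
rank(M)=49


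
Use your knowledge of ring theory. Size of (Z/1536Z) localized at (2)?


2-primary part: 1536=2^9*3
Size=2^9=512


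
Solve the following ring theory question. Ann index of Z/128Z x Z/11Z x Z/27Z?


Exponent = lcm of the cyclic orders; pairwise coprime => product.
2^7*11^1*3^3=128*11*27=38016


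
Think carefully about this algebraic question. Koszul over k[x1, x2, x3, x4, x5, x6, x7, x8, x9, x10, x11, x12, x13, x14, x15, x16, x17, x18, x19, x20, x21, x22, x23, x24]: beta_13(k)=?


C(n,i)=C(24,13)=2496144


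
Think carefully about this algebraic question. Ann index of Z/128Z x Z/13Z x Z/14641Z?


Exponent = lcm of the cyclic orders; pairwise coprime => product.
2^7*13^1*11^4=128*13*14641=24362624


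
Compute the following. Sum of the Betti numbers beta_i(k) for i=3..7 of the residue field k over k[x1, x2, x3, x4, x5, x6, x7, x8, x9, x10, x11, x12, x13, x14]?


Koszul resolution: beta_i(k)=C(n,i), n=14
C(14,3)=364, C(14,4)=1001, C(14,5)=2002, C(14,6)=3003, C(14,7)=3432
Sum=9802


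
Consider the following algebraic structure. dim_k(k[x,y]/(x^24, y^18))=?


Basis: x^i*y^j, i<24, j<18
24*18=432


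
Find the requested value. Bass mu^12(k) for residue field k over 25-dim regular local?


C(n,i)=C(25,12)=5200300


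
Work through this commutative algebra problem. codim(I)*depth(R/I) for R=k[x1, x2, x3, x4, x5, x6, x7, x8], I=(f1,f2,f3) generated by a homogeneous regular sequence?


codim=3, depth=dim(R/I)=8-3=5
Product=3*5=15


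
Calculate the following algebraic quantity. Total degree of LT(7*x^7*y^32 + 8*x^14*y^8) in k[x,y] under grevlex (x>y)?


LT: 7*x^7*y^32
deg_x=7, deg_y=32
Total=7+32=39


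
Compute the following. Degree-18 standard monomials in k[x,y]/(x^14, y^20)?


k[x,y], I = (x^14, y^20), d = 18
Need i < 14 and d-i < 20.
Range: 0 <= i <= 13.
H(18) = 14


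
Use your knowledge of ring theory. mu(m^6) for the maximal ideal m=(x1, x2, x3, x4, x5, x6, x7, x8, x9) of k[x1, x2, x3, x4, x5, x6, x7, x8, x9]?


Graded Nakayama: mu(m^d) = dim_k (m^d/m^(d+1)) = #degree-6 monomials in 9 vars
C(n+d-1,d)=C(14,6)=3003


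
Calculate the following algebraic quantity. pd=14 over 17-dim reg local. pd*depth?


pd+depth=17
depth=17-14=3
pd*depth=14*3=42


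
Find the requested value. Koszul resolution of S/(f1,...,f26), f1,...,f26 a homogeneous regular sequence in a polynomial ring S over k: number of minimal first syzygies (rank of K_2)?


Regular sequence => Koszul complex is the minimal free resolution.
Syz_1 minimally generated by Koszul relations f_i*e_j - f_j*e_i (i<j): mu(Syz_1) = beta_2 = C(m,2) = m(m-1)/2
m=26
26*25/2 = 325


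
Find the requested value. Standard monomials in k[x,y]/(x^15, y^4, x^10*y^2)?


k[x,y]/I, I = (x^15, y^4, x^10*y^2)
Rect: 15x4=60. Corner: (15-10)x(4-2)=10.
dim = 60-10 = 50


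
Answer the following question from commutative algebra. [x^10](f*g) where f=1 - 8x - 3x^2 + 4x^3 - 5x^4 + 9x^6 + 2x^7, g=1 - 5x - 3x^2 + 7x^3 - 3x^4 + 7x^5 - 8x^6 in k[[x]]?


[x^10] = sum a_i*b_j, i+j=10
  -5*-8=40
  9*-3=-27
  2*7=14
Sum=27


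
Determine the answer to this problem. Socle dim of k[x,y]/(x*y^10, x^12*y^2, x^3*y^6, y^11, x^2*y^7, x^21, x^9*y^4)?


Socle = ann(m) = span of standard monomials u with x*u, y*u in I (staircase corners).
Minimal generators: x^21, x^12*y^2, x^9*y^4, x^3*y^6, x^2*y^7, x*y^10, y^11
Corners: y^10, xy^9, x^2y^6, x^8y^5, x^11y^3, x^20y
Socle dim=6


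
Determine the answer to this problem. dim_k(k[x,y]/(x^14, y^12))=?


Basis: x^i*y^j, i<14, j<12
14*12=168


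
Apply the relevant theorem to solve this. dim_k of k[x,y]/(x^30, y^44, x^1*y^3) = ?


k[x,y]/I, I = (x^30, y^44, x^1*y^3)
Rect: 30x44=1320. Corner: (30-1)x(44-3)=1189.
dim = 1320-1189 = 131


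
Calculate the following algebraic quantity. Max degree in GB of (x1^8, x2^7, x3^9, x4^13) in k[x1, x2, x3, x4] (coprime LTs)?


Pure powers, coprime LTs => already GB.
Degrees: 8, 7, 9, 13
Max=13


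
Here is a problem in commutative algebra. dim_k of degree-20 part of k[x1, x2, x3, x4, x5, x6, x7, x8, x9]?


C(d+n-1,n-1)=C(28,8)=3108105


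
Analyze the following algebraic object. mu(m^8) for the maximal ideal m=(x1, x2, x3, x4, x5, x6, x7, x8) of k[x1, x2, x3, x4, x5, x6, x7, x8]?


Graded Nakayama: mu(m^d) = dim_k (m^d/m^(d+1)) = #degree-8 monomials in 8 vars
C(n+d-1,d)=C(15,8)=6435


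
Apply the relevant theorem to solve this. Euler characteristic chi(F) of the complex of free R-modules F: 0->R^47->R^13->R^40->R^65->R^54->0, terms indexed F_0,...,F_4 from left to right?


chi = sum (-1)^i * rank:
(-1)^0*47=47
(-1)^1*13=-13
(-1)^2*40=40
(-1)^3*65=-65
(-1)^4*54=54
chi=63


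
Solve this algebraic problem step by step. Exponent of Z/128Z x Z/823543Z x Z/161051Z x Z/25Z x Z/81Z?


Exponent = lcm of the cyclic orders; pairwise coprime => product.
2^7*7^7*11^5*5^2*3^4=128*823543*161051*25*81=34378324221225600


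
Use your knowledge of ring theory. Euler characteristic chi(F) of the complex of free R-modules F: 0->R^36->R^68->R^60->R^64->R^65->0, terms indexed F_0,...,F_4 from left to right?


chi = sum (-1)^i * rank:
(-1)^0*36=36
(-1)^1*68=-68
(-1)^2*60=60
(-1)^3*64=-64
(-1)^4*65=65
chi=29


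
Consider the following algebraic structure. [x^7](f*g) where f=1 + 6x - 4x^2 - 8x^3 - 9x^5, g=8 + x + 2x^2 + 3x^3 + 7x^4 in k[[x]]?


[x^7] = sum a_i*b_j, i+j=7
  -8*7=-56
  -9*2=-18
Sum=-74


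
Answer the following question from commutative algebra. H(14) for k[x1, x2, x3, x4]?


C(d+n-1,n-1)=C(17,3)=680


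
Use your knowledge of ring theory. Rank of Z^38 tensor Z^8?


rank(M(x)N) = rank(M)*rank(N)
38*8 = 304


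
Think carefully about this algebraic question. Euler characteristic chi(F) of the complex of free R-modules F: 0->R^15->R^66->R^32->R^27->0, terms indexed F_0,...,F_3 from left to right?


chi = sum (-1)^i * rank:
(-1)^0*15=15
(-1)^1*66=-66
(-1)^2*32=32
(-1)^3*27=-27
chi=-46


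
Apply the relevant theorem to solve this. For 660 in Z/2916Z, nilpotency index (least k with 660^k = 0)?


660^k mod 2916:
k=1: 660
k=2: 1116
k=3: 1728
k=4: 324
k=5: 972
k=6: 0
First zero at k = 6


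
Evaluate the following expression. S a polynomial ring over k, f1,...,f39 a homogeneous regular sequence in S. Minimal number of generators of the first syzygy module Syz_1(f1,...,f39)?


Regular sequence => Koszul complex is the minimal free resolution.
Syz_1 minimally generated by Koszul relations f_i*e_j - f_j*e_i (i<j): mu(Syz_1) = beta_2 = C(m,2) = m(m-1)/2
m=39
39*38/2 = 741


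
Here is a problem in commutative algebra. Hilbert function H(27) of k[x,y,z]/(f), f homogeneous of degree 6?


C(29,2)-C(23,2)=406-253=153


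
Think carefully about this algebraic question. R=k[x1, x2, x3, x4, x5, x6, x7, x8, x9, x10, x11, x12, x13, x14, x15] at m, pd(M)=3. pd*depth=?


pd+depth=15
depth=15-3=12
pd*depth=3*12=36


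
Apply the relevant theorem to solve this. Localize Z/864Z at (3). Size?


3-primary part: 864=3^3*32
Size=3^3=27


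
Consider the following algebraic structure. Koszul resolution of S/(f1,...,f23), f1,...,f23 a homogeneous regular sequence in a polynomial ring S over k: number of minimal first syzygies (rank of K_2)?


Regular sequence => Koszul complex is the minimal free resolution.
Syz_1 minimally generated by Koszul relations f_i*e_j - f_j*e_i (i<j): mu(Syz_1) = beta_2 = C(m,2) = m(m-1)/2
m=23
23*22/2 = 253


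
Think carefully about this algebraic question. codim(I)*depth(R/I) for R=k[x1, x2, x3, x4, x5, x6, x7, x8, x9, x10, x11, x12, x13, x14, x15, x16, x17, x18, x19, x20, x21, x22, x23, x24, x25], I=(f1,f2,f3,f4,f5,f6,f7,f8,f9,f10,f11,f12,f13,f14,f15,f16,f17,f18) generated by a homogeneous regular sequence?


codim=18, depth=dim(R/I)=25-18=7
Product=18*7=126


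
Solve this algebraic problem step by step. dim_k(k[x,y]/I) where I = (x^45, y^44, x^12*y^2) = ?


k[x,y]/I, I = (x^45, y^44, x^12*y^2)
Rect: 45x44=1980. Corner: (45-12)x(44-2)=1386.
dim = 1980-1386 = 594


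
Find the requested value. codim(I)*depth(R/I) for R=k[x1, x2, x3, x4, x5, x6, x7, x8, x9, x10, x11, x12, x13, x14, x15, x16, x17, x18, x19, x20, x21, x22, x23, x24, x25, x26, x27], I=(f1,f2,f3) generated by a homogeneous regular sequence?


codim=3, depth=dim(R/I)=27-3=24
Product=3*24=72


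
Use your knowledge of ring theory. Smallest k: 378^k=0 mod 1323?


378^k mod 1323:
k=1: 378
k=2: 0
First zero at k = 2


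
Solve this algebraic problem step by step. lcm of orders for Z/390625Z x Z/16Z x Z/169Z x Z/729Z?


Exponent = lcm of the cyclic orders; pairwise coprime => product.
5^8*2^4*13^2*3^6=390625*16*169*729=770006250000


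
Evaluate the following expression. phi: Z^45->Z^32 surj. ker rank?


rank(ker) = 45-32 = 13


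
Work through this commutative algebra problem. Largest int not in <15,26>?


gcd(15,26)=1 => F=ab-a-b=15*26-15-26=390-41=349


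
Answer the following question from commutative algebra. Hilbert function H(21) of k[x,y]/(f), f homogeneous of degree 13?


H(t)=d for t>=d-1.
d=13, t=21
H(21)=13


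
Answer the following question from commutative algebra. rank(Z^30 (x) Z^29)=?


rank(M(x)N) = rank(M)*rank(N)
30*29 = 870


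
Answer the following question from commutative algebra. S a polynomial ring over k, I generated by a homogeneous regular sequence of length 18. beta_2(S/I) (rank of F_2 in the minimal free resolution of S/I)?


Regular sequence => Koszul complex is the minimal free resolution.
Syz_1 minimally generated by Koszul relations f_i*e_j - f_j*e_i (i<j): mu(Syz_1) = beta_2 = C(m,2) = m(m-1)/2
m=18
18*17/2 = 153


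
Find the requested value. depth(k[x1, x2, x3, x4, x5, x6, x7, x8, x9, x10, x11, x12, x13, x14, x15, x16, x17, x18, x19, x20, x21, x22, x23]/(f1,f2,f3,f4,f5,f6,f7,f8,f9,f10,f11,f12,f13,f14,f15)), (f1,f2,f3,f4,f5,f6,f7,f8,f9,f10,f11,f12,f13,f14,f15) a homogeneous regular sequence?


depth(R)=23
depth(R/I)=23-15=8


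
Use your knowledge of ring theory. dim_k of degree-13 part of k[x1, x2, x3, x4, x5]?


C(d+n-1,n-1)=C(17,4)=2380


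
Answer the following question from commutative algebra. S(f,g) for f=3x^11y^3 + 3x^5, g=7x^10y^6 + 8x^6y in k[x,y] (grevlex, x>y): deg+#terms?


LT(f)=3x^11y^3, LT(g)=7x^10y^6
lcm(LM)=x^11y^6
S(f,g) (scaled by 21 to clear denominators) = 7y^3*f - 3x*g = -24x^7y + 21x^5y^3
2 terms, deg 8.
8+2=10


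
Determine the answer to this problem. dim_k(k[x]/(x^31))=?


Basis: 1,x,...,x^30
dim=31


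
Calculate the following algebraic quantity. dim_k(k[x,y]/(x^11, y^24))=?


Basis: x^i*y^j, i<11, j<24
11*24=264


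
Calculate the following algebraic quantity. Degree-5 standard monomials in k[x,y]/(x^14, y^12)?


k[x,y], I = (x^14, y^12), d = 5
Need i < 14 and d-i < 12.
Range: 0 <= i <= 5.
H(5) = 6


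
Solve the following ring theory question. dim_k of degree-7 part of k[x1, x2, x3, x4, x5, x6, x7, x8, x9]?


C(d+n-1,n-1)=C(15,8)=6435


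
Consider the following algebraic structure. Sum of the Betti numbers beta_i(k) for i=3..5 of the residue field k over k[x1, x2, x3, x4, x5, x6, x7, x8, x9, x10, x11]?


Koszul resolution: beta_i(k)=C(n,i), n=11
C(11,3)=165, C(11,4)=330, C(11,5)=462
Sum=957


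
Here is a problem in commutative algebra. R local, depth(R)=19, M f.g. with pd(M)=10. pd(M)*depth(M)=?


pd+depth=19
depth=19-10=9
pd*depth=10*9=90


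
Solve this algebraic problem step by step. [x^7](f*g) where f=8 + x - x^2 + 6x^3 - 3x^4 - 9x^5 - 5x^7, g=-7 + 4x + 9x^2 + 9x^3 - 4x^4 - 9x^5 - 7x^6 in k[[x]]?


[x^7] = sum a_i*b_j, i+j=7
  1*-7=-7
  -1*-9=9
  6*-4=-24
  -3*9=-27
  -9*9=-81
  -5*-7=35
Sum=-95


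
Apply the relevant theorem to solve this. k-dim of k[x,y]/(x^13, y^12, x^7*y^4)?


k[x,y]/I, I = (x^13, y^12, x^7*y^4)
Rect: 13x12=156. Corner: (13-7)x(12-4)=48.
dim = 156-48 = 108


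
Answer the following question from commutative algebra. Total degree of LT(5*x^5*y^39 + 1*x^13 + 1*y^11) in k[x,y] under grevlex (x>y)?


LT: 5*x^5*y^39
deg_x=5, deg_y=39
Total=5+39=44


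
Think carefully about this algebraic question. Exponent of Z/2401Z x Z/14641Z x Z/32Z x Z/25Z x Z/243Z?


Exponent = lcm of the cyclic orders; pairwise coprime => product.
7^4*11^4*2^5*5^2*3^5=2401*14641*32*25*243=6833751170400


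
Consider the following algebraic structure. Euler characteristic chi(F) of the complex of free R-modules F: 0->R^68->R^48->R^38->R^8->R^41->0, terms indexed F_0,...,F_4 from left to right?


chi = sum (-1)^i * rank:
(-1)^0*68=68
(-1)^1*48=-48
(-1)^2*38=38
(-1)^3*8=-8
(-1)^4*41=41
chi=91


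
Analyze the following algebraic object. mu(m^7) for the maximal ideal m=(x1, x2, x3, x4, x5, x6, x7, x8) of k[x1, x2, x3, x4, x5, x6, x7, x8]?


Graded Nakayama: mu(m^d) = dim_k (m^d/m^(d+1)) = #degree-7 monomials in 8 vars
C(n+d-1,d)=C(14,7)=3432


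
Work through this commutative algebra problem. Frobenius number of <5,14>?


gcd(5,14)=1 => F=ab-a-b=5*14-5-14=70-19=51


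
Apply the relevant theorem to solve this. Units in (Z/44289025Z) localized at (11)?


Local ring = Z/1771561Z.
phi(1771561) = 11^5*(11-1) = 1610510


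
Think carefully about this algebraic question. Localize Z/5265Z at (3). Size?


3-primary part: 5265=3^4*65
Size=3^4=81


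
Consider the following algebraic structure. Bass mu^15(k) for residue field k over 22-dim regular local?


C(n,i)=C(22,15)=170544


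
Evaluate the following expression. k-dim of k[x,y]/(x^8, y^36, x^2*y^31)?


k[x,y]/I, I = (x^8, y^36, x^2*y^31)
Rect: 8x36=288. Corner: (8-2)x(36-31)=30.
dim = 288-30 = 258


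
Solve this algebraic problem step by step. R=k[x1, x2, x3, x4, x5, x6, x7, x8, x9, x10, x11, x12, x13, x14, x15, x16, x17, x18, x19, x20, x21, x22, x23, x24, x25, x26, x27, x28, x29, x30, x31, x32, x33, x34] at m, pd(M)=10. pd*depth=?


pd+depth=34
depth=34-10=24
pd*depth=10*24=240


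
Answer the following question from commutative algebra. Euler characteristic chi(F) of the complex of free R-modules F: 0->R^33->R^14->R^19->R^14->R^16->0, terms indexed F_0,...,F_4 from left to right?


chi = sum (-1)^i * rank:
(-1)^0*33=33
(-1)^1*14=-14
(-1)^2*19=19
(-1)^3*14=-14
(-1)^4*16=16
chi=40


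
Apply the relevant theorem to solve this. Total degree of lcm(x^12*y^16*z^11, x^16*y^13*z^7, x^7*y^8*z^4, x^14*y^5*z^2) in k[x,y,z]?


lcm = componentwise max:
x: max(12,16,7,14)=16
y: max(16,13,8,5)=16
z: max(11,7,4,2)=11
Total=16+16+11=43


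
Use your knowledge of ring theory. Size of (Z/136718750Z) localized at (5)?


5-primary part: 136718750=5^10*14
Size=5^10=9765625


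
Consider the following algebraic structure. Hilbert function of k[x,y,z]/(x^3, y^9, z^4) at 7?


Need i<3, j<9, k<4 with i+j+k=7.
For each i, j ranges over max(0,7-i-3)..min(8,7-i):
  i=0: j in [4,7] -> 4
  i=1: j in [3,6] -> 4
  i=2: j in [2,5] -> 4
H(7) = 4+4+4 = 12


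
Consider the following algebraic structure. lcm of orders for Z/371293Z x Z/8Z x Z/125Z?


Exponent = lcm of the cyclic orders; pairwise coprime => product.
13^5*2^3*5^3=371293*8*125=371293000


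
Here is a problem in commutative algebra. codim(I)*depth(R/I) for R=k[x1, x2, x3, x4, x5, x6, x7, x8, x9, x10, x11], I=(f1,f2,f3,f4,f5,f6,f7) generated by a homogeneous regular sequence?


codim=7, depth=dim(R/I)=11-7=4
Product=7*4=28


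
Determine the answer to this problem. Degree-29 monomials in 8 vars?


C(d+n-1,n-1)=C(36,7)=8347680


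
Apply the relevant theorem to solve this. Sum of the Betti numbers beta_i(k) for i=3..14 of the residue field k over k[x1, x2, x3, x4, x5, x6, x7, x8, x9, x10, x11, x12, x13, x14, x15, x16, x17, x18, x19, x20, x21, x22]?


Koszul resolution: beta_i(k)=C(n,i), n=22
C(22,3)=1540, C(22,4)=7315, C(22,5)=26334, C(22,6)=74613, C(22,7)=170544, C(22,8)=319770, C(22,9)=497420, C(22,10)=646646, C(22,11)=705432, C(22,12)=646646, C(22,13)=497420, C(22,14)=319770
Sum=3913450


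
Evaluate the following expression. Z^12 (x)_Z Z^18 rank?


rank(M(x)N) = rank(M)*rank(N)
12*18 = 216


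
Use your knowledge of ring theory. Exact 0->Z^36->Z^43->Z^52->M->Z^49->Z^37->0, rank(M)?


Alt sum=0:
(-1)^0*36 + (-1)^1*43 + (-1)^2*52 + (-1)^3*? + (-1)^4*49 + (-1)^5*37=0
rank(M)=57


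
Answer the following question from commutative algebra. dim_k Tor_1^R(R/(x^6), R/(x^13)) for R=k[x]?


Tor_1(R/I,R/J)=(I cap J)/IJ=(x^13)/(x^19)
dim=19-13=min(6,13)=6


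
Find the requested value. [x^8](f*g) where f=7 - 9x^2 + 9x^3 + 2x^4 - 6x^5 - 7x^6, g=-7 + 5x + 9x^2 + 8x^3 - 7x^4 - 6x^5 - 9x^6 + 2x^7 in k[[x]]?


[x^8] = sum a_i*b_j, i+j=8
  -9*-9=81
  9*-6=-54
  2*-7=-14
  -6*8=-48
  -7*9=-63
Sum=-98


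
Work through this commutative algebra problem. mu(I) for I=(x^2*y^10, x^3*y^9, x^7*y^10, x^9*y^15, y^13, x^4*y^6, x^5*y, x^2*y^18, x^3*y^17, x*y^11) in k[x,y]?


Remove redundant (divisible by others).
x^9*y^15 redundant.
x^3*y^17 redundant.
x^2*y^18 redundant.
x^7*y^10 redundant.
Min: x^5*y, x^4*y^6, x^3*y^9, x^2*y^10, x*y^11, y^13
Count=6


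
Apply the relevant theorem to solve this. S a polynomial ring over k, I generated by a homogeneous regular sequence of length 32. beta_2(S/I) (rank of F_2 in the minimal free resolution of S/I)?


Regular sequence => Koszul complex is the minimal free resolution.
Syz_1 minimally generated by Koszul relations f_i*e_j - f_j*e_i (i<j): mu(Syz_1) = beta_2 = C(m,2) = m(m-1)/2
m=32
32*31/2 = 496


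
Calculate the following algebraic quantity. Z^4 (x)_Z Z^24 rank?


rank(M(x)N) = rank(M)*rank(N)
4*24 = 96


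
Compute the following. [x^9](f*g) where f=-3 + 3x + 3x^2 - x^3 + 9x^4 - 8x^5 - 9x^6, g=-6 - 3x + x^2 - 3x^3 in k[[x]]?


[x^9] = sum a_i*b_j, i+j=9
  -9*-3=27
Sum=27


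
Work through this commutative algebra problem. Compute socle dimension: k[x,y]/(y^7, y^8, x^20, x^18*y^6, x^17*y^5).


Socle = ann(m) = span of standard monomials u with x*u, y*u in I (staircase corners).
Redundant generators: y^8, x^18*y^6
Minimal generators: x^20, x^17*y^5, y^7
Corners: x^16y^6, x^19y^4
Socle dim=2


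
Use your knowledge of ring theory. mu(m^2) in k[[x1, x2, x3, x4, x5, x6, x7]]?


C(n+d-1,d)=C(8,2)=28


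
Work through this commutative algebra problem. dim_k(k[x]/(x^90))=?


Basis: 1,x,...,x^89
dim=90


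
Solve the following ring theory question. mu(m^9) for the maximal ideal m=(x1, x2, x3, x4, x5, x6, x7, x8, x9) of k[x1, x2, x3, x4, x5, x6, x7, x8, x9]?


Graded Nakayama: mu(m^d) = dim_k (m^d/m^(d+1)) = #degree-9 monomials in 9 vars
C(n+d-1,d)=C(17,9)=24310


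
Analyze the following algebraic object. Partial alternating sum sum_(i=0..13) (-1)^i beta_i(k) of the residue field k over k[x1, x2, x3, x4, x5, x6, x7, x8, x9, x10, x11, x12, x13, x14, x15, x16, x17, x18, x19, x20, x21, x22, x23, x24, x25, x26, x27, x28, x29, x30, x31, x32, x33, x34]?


Koszul resolution: beta_i(k)=C(n,i), n=34
sum_(i=0..p) (-1)^i C(n,i) = (-1)^p C(n-1,p)
(-1)^13*C(33,13) = (-1)^13*573166440 = -573166440


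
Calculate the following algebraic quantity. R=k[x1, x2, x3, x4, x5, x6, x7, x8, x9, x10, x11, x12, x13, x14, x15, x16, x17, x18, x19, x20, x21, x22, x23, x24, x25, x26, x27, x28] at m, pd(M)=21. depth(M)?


pd+depth=depth(R)=28
depth=28-21=7


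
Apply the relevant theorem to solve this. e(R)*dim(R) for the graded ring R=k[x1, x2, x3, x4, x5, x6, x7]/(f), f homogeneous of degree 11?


e(R)=deg(f)=11, dim(R)=7-1=6
e*dim=11*6=66


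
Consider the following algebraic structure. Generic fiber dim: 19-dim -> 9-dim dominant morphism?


dim(fiber)=dim(X)-dim(Y)=19-9=10


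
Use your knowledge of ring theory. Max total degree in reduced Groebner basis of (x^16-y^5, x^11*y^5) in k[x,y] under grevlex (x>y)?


LT(f1)=x^16, LT(f2)=x^11y^5, lcm=x^16y^5
S(f1,f2) = y^5*f1 - x^5*f2 = -y^10
Reduced GB = {f1, f2, y^10}; degrees 16, 16, 10
Max = 16


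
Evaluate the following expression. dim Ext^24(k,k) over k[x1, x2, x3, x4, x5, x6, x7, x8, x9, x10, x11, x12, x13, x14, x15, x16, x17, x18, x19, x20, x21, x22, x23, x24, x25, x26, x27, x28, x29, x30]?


C(n,i)=C(30,24)=593775


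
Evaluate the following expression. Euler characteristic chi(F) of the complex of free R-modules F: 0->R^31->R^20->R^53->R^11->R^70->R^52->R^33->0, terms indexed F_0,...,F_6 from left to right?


chi = sum (-1)^i * rank:
(-1)^0*31=31
(-1)^1*20=-20
(-1)^2*53=53
(-1)^3*11=-11
(-1)^4*70=70
(-1)^5*52=-52
(-1)^6*33=33
chi=104


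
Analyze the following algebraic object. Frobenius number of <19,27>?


gcd(19,27)=1 => F=ab-a-b=19*27-19-27=513-46=467


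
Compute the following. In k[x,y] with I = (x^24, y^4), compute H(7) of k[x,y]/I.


k[x,y], I = (x^24, y^4), d = 7
Need i < 24 and d-i < 4.
Range: 4 <= i <= 7.
H(7) = 4


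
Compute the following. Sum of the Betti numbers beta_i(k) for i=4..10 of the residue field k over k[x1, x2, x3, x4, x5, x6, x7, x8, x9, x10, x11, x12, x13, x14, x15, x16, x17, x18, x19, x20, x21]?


Koszul resolution: beta_i(k)=C(n,i), n=21
C(21,4)=5985, C(21,5)=20349, C(21,6)=54264, C(21,7)=116280, C(21,8)=203490, C(21,9)=293930, C(21,10)=352716
Sum=1047014


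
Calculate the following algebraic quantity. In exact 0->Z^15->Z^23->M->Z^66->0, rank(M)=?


Alt sum=0:
(-1)^0*15 + (-1)^1*23 + (-1)^2*? + (-1)^3*66=0
rank(M)=74


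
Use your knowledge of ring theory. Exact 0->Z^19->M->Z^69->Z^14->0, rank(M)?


Alt sum=0:
(-1)^0*19 + (-1)^1*? + (-1)^2*69 + (-1)^3*14=0
rank(M)=74


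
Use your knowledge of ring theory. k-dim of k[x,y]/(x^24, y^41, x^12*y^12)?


k[x,y]/I, I = (x^24, y^41, x^12*y^12)
Rect: 24x41=984. Corner: (24-12)x(41-12)=348.
dim = 984-348 = 636


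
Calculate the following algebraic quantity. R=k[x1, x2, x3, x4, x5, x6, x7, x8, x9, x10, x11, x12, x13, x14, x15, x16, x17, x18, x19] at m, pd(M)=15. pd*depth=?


pd+depth=19
depth=19-15=4
pd*depth=15*4=60


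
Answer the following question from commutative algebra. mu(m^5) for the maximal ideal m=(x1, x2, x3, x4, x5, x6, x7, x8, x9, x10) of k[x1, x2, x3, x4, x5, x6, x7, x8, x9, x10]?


Graded Nakayama: mu(m^d) = dim_k (m^d/m^(d+1)) = #degree-5 monomials in 10 vars
C(n+d-1,d)=C(14,5)=2002


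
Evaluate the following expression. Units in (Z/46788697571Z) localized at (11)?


Local ring = Z/19487171Z.
phi(19487171) = 11^6*(11-1) = 17715610


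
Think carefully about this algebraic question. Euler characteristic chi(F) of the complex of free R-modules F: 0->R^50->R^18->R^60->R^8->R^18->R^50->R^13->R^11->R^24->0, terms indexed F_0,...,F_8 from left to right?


chi = sum (-1)^i * rank:
(-1)^0*50=50
(-1)^1*18=-18
(-1)^2*60=60
(-1)^3*8=-8
(-1)^4*18=18
(-1)^5*50=-50
(-1)^6*13=13
(-1)^7*11=-11
(-1)^8*24=24
chi=78


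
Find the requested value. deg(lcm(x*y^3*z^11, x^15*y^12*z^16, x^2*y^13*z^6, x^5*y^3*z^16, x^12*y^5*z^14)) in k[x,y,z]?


lcm = componentwise max:
x: max(1,15,2,5,12)=15
y: max(3,12,13,3,5)=13
z: max(11,16,6,16,14)=16
Total=15+13+16=44


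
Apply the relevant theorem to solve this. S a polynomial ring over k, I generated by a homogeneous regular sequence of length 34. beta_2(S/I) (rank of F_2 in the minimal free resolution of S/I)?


Regular sequence => Koszul complex is the minimal free resolution.
Syz_1 minimally generated by Koszul relations f_i*e_j - f_j*e_i (i<j): mu(Syz_1) = beta_2 = C(m,2) = m(m-1)/2
m=34
34*33/2 = 561


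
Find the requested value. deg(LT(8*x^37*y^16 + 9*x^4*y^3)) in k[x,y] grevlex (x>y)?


LT: 8*x^37*y^16
deg_x=37, deg_y=16
Total=37+16=53


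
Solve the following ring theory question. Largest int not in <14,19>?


gcd(14,19)=1 => F=ab-a-b=14*19-14-19=266-33=233


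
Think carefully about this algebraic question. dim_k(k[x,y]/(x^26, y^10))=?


Basis: x^i*y^j, i<26, j<10
26*10=260


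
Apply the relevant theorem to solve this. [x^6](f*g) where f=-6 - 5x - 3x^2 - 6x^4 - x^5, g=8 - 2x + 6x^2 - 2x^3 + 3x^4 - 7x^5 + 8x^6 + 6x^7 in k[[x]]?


[x^6] = sum a_i*b_j, i+j=6
  -6*8=-48
  -5*-7=35
  -3*3=-9
  -6*6=-36
  -1*-2=2
Sum=-56


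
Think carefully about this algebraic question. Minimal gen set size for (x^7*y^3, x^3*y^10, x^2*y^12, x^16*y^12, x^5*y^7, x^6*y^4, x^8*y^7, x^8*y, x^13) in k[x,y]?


Remove redundant (divisible by others).
x^8*y^7 redundant.
x^16*y^12 redundant.
Min: x^13, x^8*y, x^7*y^3, x^6*y^4, x^5*y^7, x^3*y^10, x^2*y^12
Count=7


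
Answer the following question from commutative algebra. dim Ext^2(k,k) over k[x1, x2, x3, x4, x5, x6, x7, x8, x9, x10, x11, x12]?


C(n,i)=C(12,2)=66


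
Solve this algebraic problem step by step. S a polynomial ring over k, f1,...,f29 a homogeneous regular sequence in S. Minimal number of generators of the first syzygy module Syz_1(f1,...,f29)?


Regular sequence => Koszul complex is the minimal free resolution.
Syz_1 minimally generated by Koszul relations f_i*e_j - f_j*e_i (i<j): mu(Syz_1) = beta_2 = C(m,2) = m(m-1)/2
m=29
29*28/2 = 406


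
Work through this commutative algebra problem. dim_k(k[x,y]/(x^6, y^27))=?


Basis: x^i*y^j, i<6, j<27
6*27=162


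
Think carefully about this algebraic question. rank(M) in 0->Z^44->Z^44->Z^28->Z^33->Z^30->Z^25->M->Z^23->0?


Alt sum=0:
(-1)^0*44 + (-1)^1*44 + (-1)^2*28 + (-1)^3*33 + (-1)^4*30 + (-1)^5*25 + (-1)^6*? + (-1)^7*23=0
rank(M)=23


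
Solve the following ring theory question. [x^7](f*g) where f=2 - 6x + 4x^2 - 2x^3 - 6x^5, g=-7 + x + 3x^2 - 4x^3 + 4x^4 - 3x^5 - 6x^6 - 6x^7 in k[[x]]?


[x^7] = sum a_i*b_j, i+j=7
  2*-6=-12
  -6*-6=36
  4*-3=-12
  -2*4=-8
  -6*3=-18
Sum=-14


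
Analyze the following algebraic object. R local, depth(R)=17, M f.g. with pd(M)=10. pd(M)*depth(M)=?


pd+depth=17
depth=17-10=7
pd*depth=10*7=70


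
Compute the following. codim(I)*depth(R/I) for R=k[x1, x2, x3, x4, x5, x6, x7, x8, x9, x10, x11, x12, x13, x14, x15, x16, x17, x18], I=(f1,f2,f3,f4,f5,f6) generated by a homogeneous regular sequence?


codim=6, depth=dim(R/I)=18-6=12
Product=6*12=72


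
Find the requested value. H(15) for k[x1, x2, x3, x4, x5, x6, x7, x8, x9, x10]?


C(d+n-1,n-1)=C(24,9)=1307504


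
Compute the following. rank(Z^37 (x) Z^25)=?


rank(M(x)N) = rank(M)*rank(N)
37*25 = 925


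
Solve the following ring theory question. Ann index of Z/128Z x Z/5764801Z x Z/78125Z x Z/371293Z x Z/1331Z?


Exponent = lcm of the cyclic orders; pairwise coprime => product.
2^7*7^8*5^7*13^5*11^3=128*5764801*78125*371293*1331=28489126729893830000000


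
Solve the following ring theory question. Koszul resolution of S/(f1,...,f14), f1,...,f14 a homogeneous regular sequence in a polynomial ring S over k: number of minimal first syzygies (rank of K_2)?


Regular sequence => Koszul complex is the minimal free resolution.
Syz_1 minimally generated by Koszul relations f_i*e_j - f_j*e_i (i<j): mu(Syz_1) = beta_2 = C(m,2) = m(m-1)/2
m=14
14*13/2 = 91


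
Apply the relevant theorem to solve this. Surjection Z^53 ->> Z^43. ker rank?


rank(ker) = 53-43 = 10


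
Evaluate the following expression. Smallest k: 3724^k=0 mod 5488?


3724^k mod 5488:
k=1: 3724
k=2: 0
First zero at k = 2


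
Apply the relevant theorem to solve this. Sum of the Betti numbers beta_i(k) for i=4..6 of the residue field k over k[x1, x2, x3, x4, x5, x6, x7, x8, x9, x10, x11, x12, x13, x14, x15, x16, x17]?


Koszul resolution: beta_i(k)=C(n,i), n=17
C(17,4)=2380, C(17,5)=6188, C(17,6)=12376
Sum=20944


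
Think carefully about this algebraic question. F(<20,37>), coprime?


gcd(20,37)=1 => F=ab-a-b=20*37-20-37=740-57=683


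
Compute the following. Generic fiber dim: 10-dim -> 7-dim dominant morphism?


dim(fiber)=dim(X)-dim(Y)=10-7=3


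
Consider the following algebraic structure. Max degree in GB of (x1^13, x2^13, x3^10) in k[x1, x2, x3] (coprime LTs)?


Pure powers, coprime LTs => already GB.
Degrees: 13, 13, 10
Max=13


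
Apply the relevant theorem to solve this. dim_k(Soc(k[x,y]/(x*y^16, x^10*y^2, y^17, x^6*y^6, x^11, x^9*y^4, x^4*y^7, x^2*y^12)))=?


Socle = ann(m) = span of standard monomials u with x*u, y*u in I (staircase corners).
Minimal generators: x^11, x^10*y^2, x^9*y^4, x^6*y^6, x^4*y^7, x^2*y^12, x*y^16, y^17
Corners: y^16, xy^15, x^3y^11, x^5y^6, x^8y^5, x^9y^3, x^10y
Socle dim=7


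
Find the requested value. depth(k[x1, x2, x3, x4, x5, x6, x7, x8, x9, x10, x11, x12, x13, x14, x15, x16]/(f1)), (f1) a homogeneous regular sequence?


depth(R)=16
depth(R/I)=16-1=15


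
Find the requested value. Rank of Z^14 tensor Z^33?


rank(M(x)N) = rank(M)*rank(N)
14*33 = 462


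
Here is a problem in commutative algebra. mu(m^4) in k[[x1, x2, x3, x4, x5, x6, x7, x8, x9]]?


C(n+d-1,d)=C(12,4)=495


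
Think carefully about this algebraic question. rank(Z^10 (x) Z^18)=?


rank(M(x)N) = rank(M)*rank(N)
10*18 = 180


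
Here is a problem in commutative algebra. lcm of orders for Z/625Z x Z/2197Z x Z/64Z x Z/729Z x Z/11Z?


Exponent = lcm of the cyclic orders; pairwise coprime => product.
5^4*13^3*2^6*3^6*11^1=625*2197*64*729*11=704709720000


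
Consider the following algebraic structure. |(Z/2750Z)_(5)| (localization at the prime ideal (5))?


5-primary part: 2750=5^3*22
Size=5^3=125


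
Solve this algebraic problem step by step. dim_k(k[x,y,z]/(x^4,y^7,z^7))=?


Basis: x^iy^jz^k, i<4,j<7,k<7
4*7*7=196


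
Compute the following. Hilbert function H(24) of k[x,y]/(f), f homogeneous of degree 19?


H(t)=d for t>=d-1.
d=19, t=24
H(24)=19


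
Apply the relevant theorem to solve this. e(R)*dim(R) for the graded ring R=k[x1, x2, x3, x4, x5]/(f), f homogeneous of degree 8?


e(R)=deg(f)=8, dim(R)=5-1=4
e*dim=8*4=32


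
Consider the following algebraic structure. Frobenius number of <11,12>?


gcd(11,12)=1 => F=ab-a-b=11*12-11-12=132-23=109


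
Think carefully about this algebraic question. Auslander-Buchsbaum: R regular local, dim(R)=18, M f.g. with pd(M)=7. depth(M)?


pd+depth=depth(R)=18
depth=18-7=11


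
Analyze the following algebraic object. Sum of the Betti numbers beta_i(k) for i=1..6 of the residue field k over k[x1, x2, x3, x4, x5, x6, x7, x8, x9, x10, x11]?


Koszul resolution: beta_i(k)=C(n,i), n=11
C(11,1)=11, C(11,2)=55, C(11,3)=165, C(11,4)=330, C(11,5)=462, C(11,6)=462
Sum=1485


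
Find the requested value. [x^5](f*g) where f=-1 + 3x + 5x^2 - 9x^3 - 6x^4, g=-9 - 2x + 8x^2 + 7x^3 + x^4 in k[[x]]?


[x^5] = sum a_i*b_j, i+j=5
  3*1=3
  5*7=35
  -9*8=-72
  -6*-2=12
Sum=-22


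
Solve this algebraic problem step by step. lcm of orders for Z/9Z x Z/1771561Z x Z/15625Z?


Exponent = lcm of the cyclic orders; pairwise coprime => product.
3^2*11^6*5^6=9*1771561*15625=249125765625


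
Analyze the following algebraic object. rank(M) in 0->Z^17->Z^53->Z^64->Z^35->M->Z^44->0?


Alt sum=0:
(-1)^0*17 + (-1)^1*53 + (-1)^2*64 + (-1)^3*35 + (-1)^4*? + (-1)^5*44=0
rank(M)=51


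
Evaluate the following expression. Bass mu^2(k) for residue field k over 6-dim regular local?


C(n,i)=C(6,2)=15


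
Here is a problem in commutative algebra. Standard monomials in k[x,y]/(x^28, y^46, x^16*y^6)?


k[x,y]/I, I = (x^28, y^46, x^16*y^6)
Rect: 28x46=1288. Corner: (28-16)x(46-6)=480.
dim = 1288-480 = 808


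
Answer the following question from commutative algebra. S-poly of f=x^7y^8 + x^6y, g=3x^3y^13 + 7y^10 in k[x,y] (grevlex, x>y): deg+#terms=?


LT(f)=x^7y^8, LT(g)=3x^3y^13
lcm(LM)=x^7y^13
S(f,g) (scaled by 3 to clear denominators) = 3y^5*f - x^4*g = -7x^4y^10 + 3x^6y^6
2 terms, deg 14.
14+2=16


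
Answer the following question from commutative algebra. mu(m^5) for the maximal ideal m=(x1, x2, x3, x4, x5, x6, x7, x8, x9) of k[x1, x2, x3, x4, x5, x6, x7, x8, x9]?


Graded Nakayama: mu(m^d) = dim_k (m^d/m^(d+1)) = #degree-5 monomials in 9 vars
C(n+d-1,d)=C(13,5)=1287


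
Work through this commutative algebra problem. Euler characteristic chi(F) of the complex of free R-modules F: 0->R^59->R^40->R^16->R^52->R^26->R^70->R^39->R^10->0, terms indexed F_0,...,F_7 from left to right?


chi = sum (-1)^i * rank:
(-1)^0*59=59
(-1)^1*40=-40
(-1)^2*16=16
(-1)^3*52=-52
(-1)^4*26=26
(-1)^5*70=-70
(-1)^6*39=39
(-1)^7*10=-10
chi=-32


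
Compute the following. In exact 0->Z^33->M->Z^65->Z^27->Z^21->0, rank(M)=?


Alt sum=0:
(-1)^0*33 + (-1)^1*? + (-1)^2*65 + (-1)^3*27 + (-1)^4*21=0
rank(M)=92


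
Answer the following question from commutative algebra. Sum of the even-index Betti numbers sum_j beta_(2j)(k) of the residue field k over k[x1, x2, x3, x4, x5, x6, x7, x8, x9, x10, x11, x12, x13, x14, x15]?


Koszul resolution: beta_i(k)=C(n,i), n=15
sum_even C(15,i) = 2^(n-1) = 2^14 = 16384


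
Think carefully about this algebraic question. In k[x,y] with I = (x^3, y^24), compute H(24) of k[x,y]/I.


k[x,y], I = (x^3, y^24), d = 24
Need i < 3 and d-i < 24.
Range: 1 <= i <= 2.
H(24) = 2


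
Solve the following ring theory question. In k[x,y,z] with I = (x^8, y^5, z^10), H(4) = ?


Need i<8, j<5, k<10 with i+j+k=4.
For each i, j ranges over max(0,4-i-9)..min(4,4-i):
  i=0: j in [0,4] -> 5
  i=1: j in [0,3] -> 4
  i=2: j in [0,2] -> 3
  i=3: j in [0,1] -> 2
  i=4: j in [0,0] -> 1
H(4) = 5+4+3+2+1 = 15


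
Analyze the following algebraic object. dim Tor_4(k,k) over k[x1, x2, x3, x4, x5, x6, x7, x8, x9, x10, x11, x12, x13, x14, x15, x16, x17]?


Koszul: C(n,i)=C(17,4)=2380


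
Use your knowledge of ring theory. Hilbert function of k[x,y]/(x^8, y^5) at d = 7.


k[x,y], I = (x^8, y^5), d = 7
Need i < 8 and d-i < 5.
Range: 3 <= i <= 7.
H(7) = 5
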